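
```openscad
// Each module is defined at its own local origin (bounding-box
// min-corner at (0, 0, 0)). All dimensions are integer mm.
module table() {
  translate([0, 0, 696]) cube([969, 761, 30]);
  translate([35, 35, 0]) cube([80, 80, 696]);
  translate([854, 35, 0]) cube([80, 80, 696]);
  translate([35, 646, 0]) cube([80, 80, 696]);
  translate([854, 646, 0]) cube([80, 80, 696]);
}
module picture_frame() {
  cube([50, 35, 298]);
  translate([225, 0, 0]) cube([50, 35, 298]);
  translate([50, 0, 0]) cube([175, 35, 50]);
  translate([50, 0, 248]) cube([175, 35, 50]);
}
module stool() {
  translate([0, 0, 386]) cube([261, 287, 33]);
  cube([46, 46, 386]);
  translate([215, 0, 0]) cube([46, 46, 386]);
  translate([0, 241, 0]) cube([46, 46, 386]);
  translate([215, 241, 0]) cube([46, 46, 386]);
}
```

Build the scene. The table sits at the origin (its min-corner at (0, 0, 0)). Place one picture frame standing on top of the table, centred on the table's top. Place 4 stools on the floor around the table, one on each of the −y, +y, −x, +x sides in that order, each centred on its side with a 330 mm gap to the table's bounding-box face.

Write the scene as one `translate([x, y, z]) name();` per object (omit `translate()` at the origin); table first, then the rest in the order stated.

table();
translate([347, 363, 726]) picture_frame();
translate([354, -617, 0]) stool();
translate([354, 1091, 0]) stool();
translate([-591, 237, 0]) stool();
translate([1299, 237, 0]) stool();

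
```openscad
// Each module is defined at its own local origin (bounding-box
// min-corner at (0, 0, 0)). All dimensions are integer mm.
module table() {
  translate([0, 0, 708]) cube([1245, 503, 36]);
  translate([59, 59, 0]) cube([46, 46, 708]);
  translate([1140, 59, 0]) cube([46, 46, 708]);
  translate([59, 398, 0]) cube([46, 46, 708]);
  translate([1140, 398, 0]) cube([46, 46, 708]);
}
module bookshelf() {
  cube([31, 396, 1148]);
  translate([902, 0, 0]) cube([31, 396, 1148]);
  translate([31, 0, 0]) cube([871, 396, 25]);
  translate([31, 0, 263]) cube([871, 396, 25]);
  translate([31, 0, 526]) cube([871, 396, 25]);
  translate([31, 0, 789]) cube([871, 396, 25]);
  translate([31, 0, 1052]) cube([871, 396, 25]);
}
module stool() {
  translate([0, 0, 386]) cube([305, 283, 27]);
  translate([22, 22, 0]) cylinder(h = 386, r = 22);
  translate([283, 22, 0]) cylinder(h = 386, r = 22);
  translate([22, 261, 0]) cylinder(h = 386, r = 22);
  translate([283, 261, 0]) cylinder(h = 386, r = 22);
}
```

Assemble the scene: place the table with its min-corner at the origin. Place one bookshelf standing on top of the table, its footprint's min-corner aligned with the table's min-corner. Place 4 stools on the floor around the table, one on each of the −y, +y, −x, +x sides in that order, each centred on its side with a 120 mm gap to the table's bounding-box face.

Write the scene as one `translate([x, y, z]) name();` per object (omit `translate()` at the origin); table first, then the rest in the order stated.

table();
translate([0, 0, 744]) bookshelf();
translate([470, -403, 0]) stool();
translate([470, 623, 0]) stool();
translate([-425, 110, 0]) stool();
translate([1365, 110, 0]) stool();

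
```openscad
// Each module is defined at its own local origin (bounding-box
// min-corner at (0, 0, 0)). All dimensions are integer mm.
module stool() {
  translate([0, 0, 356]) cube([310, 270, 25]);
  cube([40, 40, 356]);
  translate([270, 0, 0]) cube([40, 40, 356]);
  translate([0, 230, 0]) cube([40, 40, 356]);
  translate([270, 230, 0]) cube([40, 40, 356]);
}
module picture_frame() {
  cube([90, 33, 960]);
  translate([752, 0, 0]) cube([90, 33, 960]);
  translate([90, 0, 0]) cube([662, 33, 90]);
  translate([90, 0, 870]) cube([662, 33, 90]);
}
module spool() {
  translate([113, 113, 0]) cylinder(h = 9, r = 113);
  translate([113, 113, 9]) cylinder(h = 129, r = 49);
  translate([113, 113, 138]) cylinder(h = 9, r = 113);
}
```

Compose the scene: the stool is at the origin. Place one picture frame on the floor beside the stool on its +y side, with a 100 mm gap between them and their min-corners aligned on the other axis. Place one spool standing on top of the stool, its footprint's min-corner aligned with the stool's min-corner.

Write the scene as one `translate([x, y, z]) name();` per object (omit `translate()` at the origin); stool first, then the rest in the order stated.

stool();
translate([0, 370, 0]) picture_frame();
translate([0, 0, 381]) spool();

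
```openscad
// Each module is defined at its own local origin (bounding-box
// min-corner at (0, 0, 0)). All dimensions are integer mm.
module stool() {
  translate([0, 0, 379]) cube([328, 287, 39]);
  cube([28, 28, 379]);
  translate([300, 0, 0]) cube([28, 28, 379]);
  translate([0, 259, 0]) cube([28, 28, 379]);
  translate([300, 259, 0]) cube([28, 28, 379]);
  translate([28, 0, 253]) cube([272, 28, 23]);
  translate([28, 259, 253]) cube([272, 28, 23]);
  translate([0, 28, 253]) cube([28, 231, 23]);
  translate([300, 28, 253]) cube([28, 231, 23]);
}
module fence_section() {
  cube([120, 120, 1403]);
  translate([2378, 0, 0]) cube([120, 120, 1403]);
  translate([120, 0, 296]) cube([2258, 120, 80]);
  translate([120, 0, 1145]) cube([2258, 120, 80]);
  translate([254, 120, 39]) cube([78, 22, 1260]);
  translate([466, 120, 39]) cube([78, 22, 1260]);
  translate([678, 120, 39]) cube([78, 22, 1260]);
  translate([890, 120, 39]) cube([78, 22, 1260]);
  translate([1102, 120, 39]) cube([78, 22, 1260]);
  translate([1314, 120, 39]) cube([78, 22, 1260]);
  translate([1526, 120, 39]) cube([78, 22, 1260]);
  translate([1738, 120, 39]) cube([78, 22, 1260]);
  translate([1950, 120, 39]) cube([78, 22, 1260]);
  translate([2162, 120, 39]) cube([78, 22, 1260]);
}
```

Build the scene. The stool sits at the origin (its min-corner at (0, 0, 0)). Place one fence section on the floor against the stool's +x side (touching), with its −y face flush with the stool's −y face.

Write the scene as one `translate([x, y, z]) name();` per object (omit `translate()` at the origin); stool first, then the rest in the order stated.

stool();
translate([328, 0, 0]) fence_section();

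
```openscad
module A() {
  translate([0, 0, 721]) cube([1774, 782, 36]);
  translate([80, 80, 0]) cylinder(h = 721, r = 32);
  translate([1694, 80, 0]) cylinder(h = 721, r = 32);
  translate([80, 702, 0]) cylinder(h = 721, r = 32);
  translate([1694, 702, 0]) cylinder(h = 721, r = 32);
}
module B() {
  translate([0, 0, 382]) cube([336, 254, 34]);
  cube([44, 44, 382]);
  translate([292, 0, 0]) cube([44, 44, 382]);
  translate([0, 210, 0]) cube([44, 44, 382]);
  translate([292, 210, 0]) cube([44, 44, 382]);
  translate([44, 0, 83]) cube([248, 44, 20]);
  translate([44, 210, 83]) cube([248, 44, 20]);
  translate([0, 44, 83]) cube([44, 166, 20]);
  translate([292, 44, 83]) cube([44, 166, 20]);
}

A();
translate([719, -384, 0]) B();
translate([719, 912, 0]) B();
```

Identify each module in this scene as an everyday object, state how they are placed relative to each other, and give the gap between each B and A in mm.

A is a table. B is a stool. Two stools sit around the table at the −y, +y sides. The gap between each stool and the table is 130 mm.

Each stool's nearest face is 130 mm from the table's bounding box.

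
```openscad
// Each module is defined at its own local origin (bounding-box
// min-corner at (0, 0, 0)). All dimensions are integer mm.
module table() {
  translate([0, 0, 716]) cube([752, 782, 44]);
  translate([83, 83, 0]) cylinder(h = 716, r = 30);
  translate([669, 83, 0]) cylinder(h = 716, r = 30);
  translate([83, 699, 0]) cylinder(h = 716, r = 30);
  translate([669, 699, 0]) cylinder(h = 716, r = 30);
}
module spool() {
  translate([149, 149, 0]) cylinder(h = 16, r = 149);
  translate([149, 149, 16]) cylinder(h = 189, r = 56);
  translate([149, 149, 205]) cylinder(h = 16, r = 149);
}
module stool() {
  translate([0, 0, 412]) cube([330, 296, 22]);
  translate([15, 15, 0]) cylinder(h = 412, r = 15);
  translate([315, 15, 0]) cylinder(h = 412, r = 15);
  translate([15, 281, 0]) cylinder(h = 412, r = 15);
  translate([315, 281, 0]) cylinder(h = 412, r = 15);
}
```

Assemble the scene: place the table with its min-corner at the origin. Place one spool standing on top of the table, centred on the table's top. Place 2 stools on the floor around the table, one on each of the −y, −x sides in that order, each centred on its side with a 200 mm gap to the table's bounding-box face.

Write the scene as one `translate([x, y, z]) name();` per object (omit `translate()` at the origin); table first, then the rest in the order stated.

table();
translate([227, 242, 760]) spool();
translate([211, -496, 0]) stool();
translate([-530, 243, 0]) stool();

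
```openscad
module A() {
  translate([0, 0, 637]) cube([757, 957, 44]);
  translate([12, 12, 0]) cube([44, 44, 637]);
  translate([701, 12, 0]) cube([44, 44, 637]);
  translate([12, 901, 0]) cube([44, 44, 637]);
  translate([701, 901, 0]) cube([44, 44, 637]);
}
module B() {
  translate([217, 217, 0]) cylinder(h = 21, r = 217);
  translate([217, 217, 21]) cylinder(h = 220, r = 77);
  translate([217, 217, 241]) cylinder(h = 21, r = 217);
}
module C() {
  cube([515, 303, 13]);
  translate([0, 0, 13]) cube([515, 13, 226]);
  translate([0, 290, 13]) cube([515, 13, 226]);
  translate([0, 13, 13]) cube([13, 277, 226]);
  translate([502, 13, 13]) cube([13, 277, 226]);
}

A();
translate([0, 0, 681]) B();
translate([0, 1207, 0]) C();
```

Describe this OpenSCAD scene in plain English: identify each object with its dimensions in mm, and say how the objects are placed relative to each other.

A is a table with a 757×957 mm rectangular top, 44 mm thick, top surface at z = 681 mm, supported by four 44×44 mm square legs, each inset 12 mm from the nearest pair of top edges, running from the floor.

B is a spool: two coaxial disc flanges of radius 217 mm and thickness 21 mm, joined by a core cylinder of radius 77 mm and height 220 mm. The lower flange rests on z = 0 and the three cylinders share a vertical axis.

C is an open storage box with external size 515×303×239 mm and wall thickness 13 mm (the base is also 13 mm thick). The base covers the whole footprint; the four walls stand on the base, with the y-facing walls full-width and the x-facing walls fitting between their inner faces.

The spool is on top of the table. The open box is on the floor beside the table on its +y side.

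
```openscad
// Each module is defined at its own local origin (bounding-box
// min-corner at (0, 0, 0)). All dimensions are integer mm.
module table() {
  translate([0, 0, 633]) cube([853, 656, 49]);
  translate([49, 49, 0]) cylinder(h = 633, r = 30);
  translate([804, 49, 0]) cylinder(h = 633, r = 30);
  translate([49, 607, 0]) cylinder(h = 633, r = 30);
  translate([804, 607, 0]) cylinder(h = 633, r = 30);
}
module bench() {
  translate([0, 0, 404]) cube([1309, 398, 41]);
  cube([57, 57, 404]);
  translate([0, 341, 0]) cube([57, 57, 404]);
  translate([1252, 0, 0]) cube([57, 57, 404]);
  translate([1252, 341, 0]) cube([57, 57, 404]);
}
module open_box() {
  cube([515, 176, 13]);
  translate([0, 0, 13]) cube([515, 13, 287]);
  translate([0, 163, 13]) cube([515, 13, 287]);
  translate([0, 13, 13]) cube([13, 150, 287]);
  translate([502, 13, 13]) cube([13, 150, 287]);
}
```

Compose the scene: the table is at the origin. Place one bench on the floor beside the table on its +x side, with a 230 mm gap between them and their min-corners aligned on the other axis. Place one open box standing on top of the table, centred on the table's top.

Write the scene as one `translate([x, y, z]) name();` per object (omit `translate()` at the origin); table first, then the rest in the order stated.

table();
translate([1083, 0, 0]) bench();
translate([169, 240, 682]) open_box();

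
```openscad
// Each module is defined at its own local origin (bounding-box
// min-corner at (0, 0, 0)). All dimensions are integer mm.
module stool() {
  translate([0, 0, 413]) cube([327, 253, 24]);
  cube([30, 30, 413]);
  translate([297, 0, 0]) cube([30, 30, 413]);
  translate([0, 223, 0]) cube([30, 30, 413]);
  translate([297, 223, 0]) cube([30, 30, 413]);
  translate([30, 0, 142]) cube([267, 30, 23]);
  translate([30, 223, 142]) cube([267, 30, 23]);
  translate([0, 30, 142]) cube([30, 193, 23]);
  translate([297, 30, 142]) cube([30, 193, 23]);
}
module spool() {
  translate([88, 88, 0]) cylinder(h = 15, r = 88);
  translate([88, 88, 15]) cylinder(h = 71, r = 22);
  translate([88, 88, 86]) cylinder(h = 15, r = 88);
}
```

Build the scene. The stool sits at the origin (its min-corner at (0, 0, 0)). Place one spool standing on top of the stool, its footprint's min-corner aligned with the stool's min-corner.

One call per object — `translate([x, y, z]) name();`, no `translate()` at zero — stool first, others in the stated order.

stool();
translate([0, 0, 437]) spool();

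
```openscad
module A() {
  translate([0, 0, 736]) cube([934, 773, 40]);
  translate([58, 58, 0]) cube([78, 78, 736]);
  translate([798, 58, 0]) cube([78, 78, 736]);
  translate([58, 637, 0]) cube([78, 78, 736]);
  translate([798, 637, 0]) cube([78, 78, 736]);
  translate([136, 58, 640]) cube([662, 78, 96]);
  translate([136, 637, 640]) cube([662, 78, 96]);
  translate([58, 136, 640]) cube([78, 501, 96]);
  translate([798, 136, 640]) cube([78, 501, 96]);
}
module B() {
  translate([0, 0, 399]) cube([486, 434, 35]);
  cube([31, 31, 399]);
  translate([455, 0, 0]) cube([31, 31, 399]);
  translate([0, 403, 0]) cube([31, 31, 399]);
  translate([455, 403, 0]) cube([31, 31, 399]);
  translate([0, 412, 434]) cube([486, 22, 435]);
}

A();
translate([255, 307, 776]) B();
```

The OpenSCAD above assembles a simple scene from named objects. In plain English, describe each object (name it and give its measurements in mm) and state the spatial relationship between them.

A is a table with a 934×773 mm rectangular top, 40 mm thick, top surface at z = 776 mm, supported by four 78×78 mm square legs, each inset 58 mm from the nearest pair of top edges, running from the floor. Four apron rails, 78 mm thick and 96 mm tall, run between adjacent legs with their top edges flush with the underside of the top and their outer faces flush with the legs' outer faces.

B is a chair: 486×434 mm seat, 35 mm thick, top at z = 434 mm, on four 31 mm square corner legs flush with the seat edges. A 22 mm thick backrest slab spans the full seat width, extending 435 mm above the seat top, its back face flush with the seat's +y edge.

The chair is on top of the table.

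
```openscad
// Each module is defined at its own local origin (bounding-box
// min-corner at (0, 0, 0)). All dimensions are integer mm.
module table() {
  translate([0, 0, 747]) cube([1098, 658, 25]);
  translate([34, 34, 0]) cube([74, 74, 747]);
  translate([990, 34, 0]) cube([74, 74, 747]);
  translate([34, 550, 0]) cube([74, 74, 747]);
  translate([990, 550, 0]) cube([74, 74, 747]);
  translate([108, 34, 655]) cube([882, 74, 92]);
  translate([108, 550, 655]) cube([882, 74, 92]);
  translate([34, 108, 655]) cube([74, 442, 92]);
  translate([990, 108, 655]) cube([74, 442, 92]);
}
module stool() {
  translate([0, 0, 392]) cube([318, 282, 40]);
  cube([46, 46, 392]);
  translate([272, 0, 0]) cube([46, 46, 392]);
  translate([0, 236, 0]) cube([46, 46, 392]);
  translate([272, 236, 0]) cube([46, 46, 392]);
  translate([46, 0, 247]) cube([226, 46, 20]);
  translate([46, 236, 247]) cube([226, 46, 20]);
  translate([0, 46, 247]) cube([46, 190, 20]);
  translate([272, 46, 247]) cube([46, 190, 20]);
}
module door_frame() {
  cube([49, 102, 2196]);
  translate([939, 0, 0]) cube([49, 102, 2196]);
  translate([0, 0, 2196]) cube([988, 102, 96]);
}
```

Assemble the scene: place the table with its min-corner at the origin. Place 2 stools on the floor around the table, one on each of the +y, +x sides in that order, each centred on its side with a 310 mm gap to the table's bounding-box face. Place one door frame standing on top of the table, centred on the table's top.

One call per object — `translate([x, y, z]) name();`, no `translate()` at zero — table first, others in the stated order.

table();
translate([390, 968, 0]) stool();
translate([1408, 188, 0]) stool();
translate([55, 278, 772]) door_frame();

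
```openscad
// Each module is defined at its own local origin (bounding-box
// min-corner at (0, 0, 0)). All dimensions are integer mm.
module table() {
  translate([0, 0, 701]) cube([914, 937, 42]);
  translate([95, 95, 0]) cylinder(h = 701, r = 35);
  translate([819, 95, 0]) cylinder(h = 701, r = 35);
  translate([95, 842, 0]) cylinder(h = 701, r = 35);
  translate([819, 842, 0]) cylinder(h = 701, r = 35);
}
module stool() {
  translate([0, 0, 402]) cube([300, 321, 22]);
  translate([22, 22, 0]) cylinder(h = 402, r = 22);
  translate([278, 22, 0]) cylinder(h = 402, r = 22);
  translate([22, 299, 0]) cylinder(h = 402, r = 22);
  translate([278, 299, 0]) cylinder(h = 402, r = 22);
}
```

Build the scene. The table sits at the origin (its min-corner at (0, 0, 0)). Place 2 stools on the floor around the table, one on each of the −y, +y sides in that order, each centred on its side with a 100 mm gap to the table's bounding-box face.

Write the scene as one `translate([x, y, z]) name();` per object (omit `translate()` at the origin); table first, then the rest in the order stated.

table();
translate([307, -421, 0]) stool();
translate([307, 1037, 0]) stool();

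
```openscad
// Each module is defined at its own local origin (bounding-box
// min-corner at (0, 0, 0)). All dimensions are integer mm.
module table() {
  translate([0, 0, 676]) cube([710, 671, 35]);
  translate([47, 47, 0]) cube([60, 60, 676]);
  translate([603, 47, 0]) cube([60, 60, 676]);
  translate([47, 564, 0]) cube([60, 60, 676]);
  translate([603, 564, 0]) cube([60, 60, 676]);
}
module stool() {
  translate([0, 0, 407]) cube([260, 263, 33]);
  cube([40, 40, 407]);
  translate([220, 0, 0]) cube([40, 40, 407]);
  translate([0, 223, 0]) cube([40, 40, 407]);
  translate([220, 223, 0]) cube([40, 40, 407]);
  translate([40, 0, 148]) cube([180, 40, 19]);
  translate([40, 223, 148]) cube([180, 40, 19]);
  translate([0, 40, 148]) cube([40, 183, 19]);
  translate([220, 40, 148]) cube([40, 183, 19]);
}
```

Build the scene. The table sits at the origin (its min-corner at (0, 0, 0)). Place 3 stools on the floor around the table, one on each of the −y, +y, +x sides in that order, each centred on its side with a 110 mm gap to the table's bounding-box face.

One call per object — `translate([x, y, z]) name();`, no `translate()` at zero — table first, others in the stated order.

table();
translate([225, -373, 0]) stool();
translate([225, 781, 0]) stool();
translate([820, 204, 0]) stool();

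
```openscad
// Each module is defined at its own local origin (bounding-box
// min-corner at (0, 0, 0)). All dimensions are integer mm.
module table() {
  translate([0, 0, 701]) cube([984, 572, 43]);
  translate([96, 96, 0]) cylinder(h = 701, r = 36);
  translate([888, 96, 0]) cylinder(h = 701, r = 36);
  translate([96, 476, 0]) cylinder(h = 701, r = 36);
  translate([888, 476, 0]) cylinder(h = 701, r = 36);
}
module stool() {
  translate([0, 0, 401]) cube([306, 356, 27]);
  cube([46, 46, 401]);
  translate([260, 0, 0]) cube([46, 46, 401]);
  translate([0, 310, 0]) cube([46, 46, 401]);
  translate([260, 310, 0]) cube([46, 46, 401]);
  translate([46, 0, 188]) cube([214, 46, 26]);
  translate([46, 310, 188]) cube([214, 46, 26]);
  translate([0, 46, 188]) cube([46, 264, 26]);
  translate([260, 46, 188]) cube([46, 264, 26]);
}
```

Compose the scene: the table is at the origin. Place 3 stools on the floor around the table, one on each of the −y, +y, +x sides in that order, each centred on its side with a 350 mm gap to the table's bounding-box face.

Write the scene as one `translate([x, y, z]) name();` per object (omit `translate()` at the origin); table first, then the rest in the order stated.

table();
translate([339, -706, 0]) stool();
translate([339, 922, 0]) stool();
translate([1334, 108, 0]) stool();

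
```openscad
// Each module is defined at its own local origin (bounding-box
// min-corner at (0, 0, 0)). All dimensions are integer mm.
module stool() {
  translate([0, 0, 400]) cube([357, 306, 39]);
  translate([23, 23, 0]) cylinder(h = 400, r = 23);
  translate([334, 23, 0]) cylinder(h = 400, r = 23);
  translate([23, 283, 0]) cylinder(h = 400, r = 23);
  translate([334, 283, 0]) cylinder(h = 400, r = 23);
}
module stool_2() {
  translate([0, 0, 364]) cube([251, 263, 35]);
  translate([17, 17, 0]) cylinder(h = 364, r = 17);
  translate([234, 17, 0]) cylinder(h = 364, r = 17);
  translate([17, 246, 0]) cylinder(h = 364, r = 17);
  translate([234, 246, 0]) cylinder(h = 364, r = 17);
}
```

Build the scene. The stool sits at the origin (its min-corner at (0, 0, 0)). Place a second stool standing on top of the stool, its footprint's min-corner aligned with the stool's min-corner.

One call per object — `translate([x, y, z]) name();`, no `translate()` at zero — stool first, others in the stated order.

stool();
translate([0, 0, 439]) stool_2();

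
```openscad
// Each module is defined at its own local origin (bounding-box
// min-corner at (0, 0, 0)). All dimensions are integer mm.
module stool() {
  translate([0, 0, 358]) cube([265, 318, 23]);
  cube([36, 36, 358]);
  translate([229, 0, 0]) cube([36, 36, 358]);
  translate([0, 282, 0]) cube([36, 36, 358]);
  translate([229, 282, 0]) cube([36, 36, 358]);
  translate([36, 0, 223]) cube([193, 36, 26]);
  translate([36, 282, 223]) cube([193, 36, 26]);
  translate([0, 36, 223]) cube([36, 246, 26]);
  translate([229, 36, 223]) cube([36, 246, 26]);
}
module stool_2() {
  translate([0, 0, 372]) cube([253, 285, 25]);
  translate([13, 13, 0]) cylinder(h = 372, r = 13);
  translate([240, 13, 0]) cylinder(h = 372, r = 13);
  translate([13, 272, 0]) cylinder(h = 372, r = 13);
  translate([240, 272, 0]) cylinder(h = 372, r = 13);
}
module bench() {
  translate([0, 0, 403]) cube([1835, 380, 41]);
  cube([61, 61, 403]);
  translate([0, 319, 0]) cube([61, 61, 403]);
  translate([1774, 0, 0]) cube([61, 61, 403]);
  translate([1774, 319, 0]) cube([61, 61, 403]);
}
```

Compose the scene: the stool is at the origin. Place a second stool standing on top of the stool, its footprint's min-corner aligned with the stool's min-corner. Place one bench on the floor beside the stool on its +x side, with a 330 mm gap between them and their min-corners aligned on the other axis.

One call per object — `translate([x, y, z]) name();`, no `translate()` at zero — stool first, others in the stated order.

stool();
translate([0, 0, 381]) stool_2();
translate([595, 0, 0]) bench();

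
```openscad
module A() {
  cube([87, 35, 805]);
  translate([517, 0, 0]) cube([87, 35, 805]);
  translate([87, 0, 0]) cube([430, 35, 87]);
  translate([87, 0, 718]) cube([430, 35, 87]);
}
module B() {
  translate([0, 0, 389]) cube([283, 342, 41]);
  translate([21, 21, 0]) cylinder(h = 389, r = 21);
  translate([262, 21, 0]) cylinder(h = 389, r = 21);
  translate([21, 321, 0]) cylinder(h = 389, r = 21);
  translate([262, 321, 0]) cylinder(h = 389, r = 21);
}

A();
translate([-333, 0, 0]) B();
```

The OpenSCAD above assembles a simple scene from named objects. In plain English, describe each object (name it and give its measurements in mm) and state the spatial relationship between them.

A is a picture frame with a 430×631 mm rectangular opening (x by z) and a uniform 87 mm border on every side. Frame depth is 35 mm along y. It is built from two vertical stiles running the full outside height and two horizontal rails spanning the gap between the stiles.

B is a simple wooden stool: a rectangular seat 283 mm (x) by 342 mm (y), 41 mm thick, top face at z = 430 mm, on four round legs, each 42 mm in diameter. The legs rest on z = 0, each leg's axis is inset half a diameter from the nearest pair of seat edges (so the leg's bounding box is flush with the corner).

The stool is on the floor beside the picture frame on its −x side.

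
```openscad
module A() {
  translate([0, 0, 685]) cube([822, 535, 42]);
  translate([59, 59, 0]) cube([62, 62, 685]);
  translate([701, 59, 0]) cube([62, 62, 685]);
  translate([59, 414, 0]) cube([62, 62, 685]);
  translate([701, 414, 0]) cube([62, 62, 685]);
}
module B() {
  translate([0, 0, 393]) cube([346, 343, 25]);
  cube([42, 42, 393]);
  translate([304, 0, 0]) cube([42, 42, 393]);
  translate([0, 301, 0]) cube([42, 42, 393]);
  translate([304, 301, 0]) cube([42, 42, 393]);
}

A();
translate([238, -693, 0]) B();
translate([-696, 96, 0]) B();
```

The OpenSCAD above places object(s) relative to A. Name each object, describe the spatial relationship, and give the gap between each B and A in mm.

Each stool's nearest face is 350 mm from the table's bounding box.

A is a table. B is a stool. Two stools sit around the table at the −y, −x sides. The gap between each stool and the table is 350 mm.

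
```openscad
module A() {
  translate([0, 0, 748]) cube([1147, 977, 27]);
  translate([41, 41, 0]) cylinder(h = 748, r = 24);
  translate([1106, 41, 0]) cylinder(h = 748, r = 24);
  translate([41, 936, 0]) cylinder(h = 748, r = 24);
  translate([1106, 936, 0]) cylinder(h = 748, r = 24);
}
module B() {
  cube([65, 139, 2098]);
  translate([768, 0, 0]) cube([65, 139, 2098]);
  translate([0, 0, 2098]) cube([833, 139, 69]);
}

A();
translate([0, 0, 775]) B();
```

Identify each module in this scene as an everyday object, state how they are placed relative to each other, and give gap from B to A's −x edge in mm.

A is a table. B is a door frame. The door frame is on top of the table. The gap from the door frame to the table's −x edge is 0 mm.

The door frame's min-x is at 0; the table's min-x is 0; gap = 0 mm.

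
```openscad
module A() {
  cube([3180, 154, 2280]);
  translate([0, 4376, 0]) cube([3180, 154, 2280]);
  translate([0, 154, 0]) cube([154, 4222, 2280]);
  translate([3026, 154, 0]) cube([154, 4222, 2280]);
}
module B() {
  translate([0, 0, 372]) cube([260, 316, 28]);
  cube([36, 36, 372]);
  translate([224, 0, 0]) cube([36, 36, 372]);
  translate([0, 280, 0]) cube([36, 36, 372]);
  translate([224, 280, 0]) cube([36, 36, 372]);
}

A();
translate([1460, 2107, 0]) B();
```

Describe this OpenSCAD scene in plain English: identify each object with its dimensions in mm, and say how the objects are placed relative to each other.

A is a box-shaped house frame (walls only): outside footprint 3180×4530 mm, wall height 2280 mm, wall thickness 154 mm. The two y-facing walls run the full x-width; the two x-facing walls fit between the inner faces of the y-facing walls.

B is a four-legged stool. The seat is a 260×316×28 mm slab whose top surface is at z = 400 mm; four square legs, each 36×36 mm in cross-section, run from the floor (z = 0) to the underside of the seat, each flush with a corner of the seat.

The stool sits inside the house frame, centred.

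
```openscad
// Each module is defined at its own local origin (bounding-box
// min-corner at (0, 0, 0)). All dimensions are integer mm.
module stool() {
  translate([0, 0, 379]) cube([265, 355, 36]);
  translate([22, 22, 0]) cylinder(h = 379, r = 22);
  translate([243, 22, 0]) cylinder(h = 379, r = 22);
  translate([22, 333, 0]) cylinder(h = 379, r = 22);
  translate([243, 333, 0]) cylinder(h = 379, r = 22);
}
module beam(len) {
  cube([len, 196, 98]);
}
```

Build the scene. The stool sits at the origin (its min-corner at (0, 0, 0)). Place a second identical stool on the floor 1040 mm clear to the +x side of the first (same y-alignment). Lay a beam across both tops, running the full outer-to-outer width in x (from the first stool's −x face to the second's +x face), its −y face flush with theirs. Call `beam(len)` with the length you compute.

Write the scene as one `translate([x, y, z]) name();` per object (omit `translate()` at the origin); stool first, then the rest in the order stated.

stool();
translate([1305, 0, 0]) stool();
translate([0, 0, 415]) beam(1570);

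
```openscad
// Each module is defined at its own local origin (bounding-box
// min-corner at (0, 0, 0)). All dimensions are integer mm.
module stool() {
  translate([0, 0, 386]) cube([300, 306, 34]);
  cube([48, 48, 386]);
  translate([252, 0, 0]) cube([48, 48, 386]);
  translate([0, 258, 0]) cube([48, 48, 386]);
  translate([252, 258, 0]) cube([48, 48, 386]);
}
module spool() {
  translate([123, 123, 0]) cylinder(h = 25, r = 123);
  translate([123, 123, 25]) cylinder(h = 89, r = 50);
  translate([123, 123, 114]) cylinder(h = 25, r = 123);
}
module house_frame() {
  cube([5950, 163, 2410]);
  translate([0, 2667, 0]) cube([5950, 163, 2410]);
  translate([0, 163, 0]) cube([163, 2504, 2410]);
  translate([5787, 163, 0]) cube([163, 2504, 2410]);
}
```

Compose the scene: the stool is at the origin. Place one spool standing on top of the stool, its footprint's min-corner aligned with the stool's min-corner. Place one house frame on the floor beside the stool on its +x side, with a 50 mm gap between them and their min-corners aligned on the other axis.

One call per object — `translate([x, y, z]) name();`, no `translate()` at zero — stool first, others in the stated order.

stool();
translate([0, 0, 420]) spool();
translate([350, 0, 0]) house_frame();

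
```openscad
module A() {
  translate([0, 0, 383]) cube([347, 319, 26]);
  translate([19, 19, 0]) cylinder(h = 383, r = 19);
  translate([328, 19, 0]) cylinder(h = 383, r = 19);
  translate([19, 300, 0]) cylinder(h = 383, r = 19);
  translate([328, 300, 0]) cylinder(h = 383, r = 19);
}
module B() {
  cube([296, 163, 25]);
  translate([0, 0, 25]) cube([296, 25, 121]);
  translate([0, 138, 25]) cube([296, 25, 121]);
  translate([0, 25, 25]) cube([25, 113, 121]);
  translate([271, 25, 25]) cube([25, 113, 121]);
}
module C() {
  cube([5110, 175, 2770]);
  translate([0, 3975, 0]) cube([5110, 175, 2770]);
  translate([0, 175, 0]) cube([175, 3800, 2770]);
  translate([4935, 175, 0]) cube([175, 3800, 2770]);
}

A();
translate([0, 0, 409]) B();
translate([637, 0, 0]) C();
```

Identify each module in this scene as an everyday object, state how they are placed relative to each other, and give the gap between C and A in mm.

The house frame's nearest face is 290 mm from the stool's +x face.

A is a stool. B is an open box. C is a house frame. The open box is on top of the stool. The house frame is on the floor beside the stool on its +x side. The gap between the house frame and the stool is 290 mm.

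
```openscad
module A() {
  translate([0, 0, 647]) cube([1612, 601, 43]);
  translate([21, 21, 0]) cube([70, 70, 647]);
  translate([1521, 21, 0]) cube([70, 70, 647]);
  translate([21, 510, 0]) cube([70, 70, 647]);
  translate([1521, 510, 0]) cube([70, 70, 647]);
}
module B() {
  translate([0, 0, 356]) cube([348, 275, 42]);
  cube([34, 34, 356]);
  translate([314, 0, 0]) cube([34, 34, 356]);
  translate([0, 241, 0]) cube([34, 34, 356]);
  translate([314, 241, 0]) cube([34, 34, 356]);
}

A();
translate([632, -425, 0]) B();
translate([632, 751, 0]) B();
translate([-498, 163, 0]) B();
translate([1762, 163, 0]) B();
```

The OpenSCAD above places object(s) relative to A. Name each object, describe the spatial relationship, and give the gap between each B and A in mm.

A is a table. B is a stool. Four stools sit around the table at the −y, +y, −x, +x sides. The gap between each stool and the table is 150 mm.

Each stool's nearest face is 150 mm from the table's bounding box.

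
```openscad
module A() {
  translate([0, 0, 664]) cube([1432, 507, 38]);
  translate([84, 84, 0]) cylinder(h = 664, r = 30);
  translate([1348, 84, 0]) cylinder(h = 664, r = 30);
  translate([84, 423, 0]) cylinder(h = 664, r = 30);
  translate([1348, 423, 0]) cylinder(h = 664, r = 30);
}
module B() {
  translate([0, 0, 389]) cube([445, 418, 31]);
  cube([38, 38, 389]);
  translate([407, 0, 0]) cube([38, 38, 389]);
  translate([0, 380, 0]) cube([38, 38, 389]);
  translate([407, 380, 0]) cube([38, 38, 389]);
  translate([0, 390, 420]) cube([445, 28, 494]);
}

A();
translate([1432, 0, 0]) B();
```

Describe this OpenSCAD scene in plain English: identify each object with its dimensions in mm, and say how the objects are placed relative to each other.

A is a table: top 1432 mm (x) × 507 mm (y), 38 mm thick, upper face at z = 702 mm, on four round legs of 60 mm diameter, each leg's bounding box inset 54 mm from the nearest pair of top edges, running from z = 0 to the bottom of the top.

B is a chair: 445×418 mm seat, 31 mm thick, top at z = 420 mm, on four 38 mm square corner legs flush with the seat edges. A 28 mm thick backrest slab spans the full seat width, extending 494 mm above the seat top, its back face flush with the seat's +y edge.

The chair is against the table's +x side, with their −y faces flush.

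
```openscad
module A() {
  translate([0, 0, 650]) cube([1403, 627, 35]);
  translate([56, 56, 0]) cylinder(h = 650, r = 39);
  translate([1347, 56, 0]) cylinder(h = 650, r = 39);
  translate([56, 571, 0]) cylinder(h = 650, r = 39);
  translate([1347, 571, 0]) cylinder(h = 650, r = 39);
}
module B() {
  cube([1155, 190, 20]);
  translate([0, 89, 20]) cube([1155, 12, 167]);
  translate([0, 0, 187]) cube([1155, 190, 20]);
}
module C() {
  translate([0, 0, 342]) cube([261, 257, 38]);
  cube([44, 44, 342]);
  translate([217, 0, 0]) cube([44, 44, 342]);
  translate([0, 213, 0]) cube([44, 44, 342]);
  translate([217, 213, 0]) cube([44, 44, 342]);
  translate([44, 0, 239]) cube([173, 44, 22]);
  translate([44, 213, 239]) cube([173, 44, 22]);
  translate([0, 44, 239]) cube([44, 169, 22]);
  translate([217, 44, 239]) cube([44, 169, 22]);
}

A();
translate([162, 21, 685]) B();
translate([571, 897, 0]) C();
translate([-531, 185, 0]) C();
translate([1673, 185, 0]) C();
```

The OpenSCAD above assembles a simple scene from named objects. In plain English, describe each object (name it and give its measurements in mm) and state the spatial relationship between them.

A is a rectangular dining table. The top is 1403×627×35 mm with its upper surface at z = 685 mm. It stands on four round legs of 78 mm diameter, each leg's bounding box inset 17 mm from the nearest pair of top edges, running from the floor to the underside of the top.

B is an I-beam lying along x, 1155 mm long. Overall section height 207 mm. Two flanges 190 mm wide (y) and 20 mm thick, one on the floor and one at the top; a web 12 mm thick runs between them, centred on the flange width.

C is a four-legged stool. The seat is 261×257 mm, 38 mm thick, top at z = 380 mm. It stands on four square legs, each 44×44 mm in cross-section, from z = 0 to the seat underside, each flush with a corner of the seat. Four stretchers, 44 mm wide and 22 mm tall, connect adjacent legs with their undersides at z = 239 mm, each running between the inner faces of the legs it joins and aligned with the legs' outer faces on the other axis.

The I-beam is on top of the table. Three stools sit around the table at the +y, −x, +x sides.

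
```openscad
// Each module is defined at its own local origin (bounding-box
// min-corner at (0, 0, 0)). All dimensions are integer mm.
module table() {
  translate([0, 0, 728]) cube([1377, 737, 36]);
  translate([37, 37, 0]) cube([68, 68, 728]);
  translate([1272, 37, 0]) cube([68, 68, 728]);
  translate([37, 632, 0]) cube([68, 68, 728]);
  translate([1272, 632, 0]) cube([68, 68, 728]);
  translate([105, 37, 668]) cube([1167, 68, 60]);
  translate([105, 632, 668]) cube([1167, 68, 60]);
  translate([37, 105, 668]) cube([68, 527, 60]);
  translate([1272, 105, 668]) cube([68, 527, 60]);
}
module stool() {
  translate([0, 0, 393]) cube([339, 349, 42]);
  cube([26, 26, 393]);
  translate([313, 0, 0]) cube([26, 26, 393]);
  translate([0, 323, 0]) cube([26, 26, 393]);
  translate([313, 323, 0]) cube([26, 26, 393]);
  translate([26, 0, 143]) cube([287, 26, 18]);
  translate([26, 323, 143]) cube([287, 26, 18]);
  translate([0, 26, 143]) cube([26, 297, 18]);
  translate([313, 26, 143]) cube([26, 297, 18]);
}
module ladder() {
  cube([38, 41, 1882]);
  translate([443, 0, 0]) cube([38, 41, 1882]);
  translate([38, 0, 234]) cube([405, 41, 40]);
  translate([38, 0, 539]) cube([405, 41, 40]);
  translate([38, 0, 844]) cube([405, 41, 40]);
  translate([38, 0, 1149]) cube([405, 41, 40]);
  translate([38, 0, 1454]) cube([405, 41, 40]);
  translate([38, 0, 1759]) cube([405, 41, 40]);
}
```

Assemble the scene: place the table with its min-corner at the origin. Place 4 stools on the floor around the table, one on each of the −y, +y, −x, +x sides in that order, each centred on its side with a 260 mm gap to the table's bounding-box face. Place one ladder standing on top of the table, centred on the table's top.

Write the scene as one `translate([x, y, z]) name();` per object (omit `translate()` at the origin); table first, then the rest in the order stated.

table();
translate([519, -609, 0]) stool();
translate([519, 997, 0]) stool();
translate([-599, 194, 0]) stool();
translate([1637, 194, 0]) stool();
translate([448, 348, 764]) ladder();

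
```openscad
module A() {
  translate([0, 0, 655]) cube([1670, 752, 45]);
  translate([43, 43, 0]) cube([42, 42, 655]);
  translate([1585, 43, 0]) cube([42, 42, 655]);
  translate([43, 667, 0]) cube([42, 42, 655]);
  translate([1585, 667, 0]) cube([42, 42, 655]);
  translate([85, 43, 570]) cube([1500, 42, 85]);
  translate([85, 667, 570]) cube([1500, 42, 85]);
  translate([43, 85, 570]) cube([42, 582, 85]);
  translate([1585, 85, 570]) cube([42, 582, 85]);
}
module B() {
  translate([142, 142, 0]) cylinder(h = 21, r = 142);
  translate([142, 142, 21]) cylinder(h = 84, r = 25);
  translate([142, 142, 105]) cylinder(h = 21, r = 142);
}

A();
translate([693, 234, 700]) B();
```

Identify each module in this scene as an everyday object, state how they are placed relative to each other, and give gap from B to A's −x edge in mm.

The spool's min-x is at 693; the table's min-x is 0; gap = 693 mm.

A is a table. B is a spool. The spool is on top of the table, centred. The gap from the spool to the table's −x edge is 693 mm.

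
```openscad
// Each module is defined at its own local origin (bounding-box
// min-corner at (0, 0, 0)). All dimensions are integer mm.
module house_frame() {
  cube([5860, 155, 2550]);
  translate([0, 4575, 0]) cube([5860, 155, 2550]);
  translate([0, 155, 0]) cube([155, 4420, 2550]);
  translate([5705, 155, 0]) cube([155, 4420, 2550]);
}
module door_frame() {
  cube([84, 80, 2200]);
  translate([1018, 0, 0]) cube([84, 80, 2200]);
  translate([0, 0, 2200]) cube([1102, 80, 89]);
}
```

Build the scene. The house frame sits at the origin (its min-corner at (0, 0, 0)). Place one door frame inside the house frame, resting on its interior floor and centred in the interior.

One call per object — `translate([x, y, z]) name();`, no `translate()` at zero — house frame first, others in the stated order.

house_frame();
translate([2379, 2325, 0]) door_frame();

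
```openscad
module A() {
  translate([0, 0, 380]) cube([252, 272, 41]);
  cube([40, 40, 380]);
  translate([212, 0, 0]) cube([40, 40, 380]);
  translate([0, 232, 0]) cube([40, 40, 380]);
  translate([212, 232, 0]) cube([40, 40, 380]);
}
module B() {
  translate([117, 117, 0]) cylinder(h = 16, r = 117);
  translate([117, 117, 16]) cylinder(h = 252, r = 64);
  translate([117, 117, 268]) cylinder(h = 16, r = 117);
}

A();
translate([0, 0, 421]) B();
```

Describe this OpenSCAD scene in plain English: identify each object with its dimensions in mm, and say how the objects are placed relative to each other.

A is a four-legged stool. The seat is a 252×272×41 mm slab whose top surface is at z = 421 mm; four square legs, each 40×40 mm in cross-section, run from the floor (z = 0) to the underside of the seat, each flush with a corner of the seat.

B is a spool: two coaxial disc flanges of radius 117 mm and thickness 16 mm, joined by a core cylinder of radius 64 mm and height 252 mm. The lower flange rests on z = 0 and the three cylinders share a vertical axis.

The spool is on top of the stool.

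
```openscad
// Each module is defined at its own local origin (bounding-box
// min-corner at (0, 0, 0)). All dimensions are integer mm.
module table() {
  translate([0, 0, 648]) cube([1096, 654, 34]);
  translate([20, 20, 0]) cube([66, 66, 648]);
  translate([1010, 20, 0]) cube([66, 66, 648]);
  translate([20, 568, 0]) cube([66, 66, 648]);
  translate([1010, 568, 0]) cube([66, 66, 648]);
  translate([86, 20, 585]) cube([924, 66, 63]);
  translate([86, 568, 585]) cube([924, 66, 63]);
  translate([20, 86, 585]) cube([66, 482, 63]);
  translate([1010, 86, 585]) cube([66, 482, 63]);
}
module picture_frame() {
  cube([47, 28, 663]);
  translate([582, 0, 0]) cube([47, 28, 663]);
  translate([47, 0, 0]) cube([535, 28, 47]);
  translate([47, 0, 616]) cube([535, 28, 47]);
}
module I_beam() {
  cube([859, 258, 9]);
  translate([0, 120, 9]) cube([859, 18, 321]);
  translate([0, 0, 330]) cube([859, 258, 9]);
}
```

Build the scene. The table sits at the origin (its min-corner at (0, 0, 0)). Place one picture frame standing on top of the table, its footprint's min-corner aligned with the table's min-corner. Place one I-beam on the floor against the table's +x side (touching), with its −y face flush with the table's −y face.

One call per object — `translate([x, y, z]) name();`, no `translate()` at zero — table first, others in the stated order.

table();
translate([0, 0, 682]) picture_frame();
translate([1096, 0, 0]) I_beam();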